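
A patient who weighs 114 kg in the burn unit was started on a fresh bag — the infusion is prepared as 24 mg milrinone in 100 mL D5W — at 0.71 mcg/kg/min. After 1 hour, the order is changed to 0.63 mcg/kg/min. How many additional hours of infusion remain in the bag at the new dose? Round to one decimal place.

Initial rate:
Dose = 0.71 mcg/kg/min × 114 kg = 80.94 mcg/min
80.94 mcg/min × 60 min/hr = 4856.4 mcg/hr
Concentration = 24 mg ÷ 100 mL = 0.24 mg/mL = 240 mcg/mL
Rate = 4856.4 mcg/hr ÷ 240 mcg/mL = 20.235 mL/hr
Volume infused so far = 20.235 mL/hr × 1 hr = 20.235 mL
Volume remaining = 100 − 20.235 = 79.765 mL
New rate:
Dose = 0.63 mcg/kg/min × 114 kg = 71.82 mcg/min
71.82 mcg/min × 60 min/hr = 4309.2 mcg/hr
Rate = 4309.2 mcg/hr ÷ 240 mcg/mL = 17.955 mL/hr
Time remaining = 79.765 mL ÷ 17.955 mL/hr = 4.442495 hr

4.4 hours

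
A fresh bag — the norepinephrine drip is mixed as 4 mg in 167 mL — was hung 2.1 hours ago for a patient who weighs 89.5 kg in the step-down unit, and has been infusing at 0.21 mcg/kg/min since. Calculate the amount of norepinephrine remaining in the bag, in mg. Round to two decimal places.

1.63 mg

Dose = 0.21 mcg/kg/min × 89.5 kg = 18.795 mcg/min
18.795 mcg/min × 60 min/hr = 1127.7 mcg/hr
Concentration = 4 mg ÷ 167 mL = 0.0239521 mg/mL = 23.9521 mcg/mL
Rate = 1127.7 mcg/hr ÷ 23.9521 mcg/mL = 47.08147 mL/hr
Volume infused = 47.08147 mL/hr × 2.1 hr = 98.8711 mL
Volume remaining = 167 − 98.8711 = 68.1289 mL
Drug remaining = 68.1289 mL × 23.9521 mcg/mL = 1631.83 mcg = 1.63183 mg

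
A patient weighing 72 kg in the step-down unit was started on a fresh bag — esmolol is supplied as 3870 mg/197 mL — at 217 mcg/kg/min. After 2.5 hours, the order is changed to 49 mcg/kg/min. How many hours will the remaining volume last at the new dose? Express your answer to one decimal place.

7.2 hours

Initial rate:
Dose = 217 mcg/kg/min × 72 kg = 15624 mcg/min
15624 mcg/min × 60 min/hr = 937440 mcg/hr
Concentration = 3870 mg ÷ 197 mL = 19.64467 mg/mL = 19644.67 mcg/mL
Rate = 937440 mcg/hr ÷ 19644.67 mcg/mL = 47.71981 mL/hr
Volume infused so far = 47.71981 mL/hr × 2.5 hr = 119.2995 mL
Volume remaining = 197 − 119.2995 = 77.70047 mL
New rate:
Dose = 49 mcg/kg/min × 72 kg = 3528 mcg/min
3528 mcg/min × 60 min/hr = 211680 mcg/hr
Rate = 211680 mcg/hr ÷ 19644.67 mcg/mL = 10.77544 mL/hr
Time remaining = 77.70047 mL ÷ 10.77544 mL/hr = 7.210884 hr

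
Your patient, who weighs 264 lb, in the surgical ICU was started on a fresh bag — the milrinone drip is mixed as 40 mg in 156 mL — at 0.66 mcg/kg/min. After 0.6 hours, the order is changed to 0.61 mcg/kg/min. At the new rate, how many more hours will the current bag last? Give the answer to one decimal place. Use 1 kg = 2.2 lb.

8.5 hours

Initial rate:
Weight = 264 lb ÷ 2.2 lb/kg = 120 kg
Dose = 0.66 mcg/kg/min × 120 kg = 79.2 mcg/min
79.2 mcg/min × 60 min/hr = 4752 mcg/hr
Concentration = 40 mg ÷ 156 mL = 0.2564103 mg/mL = 256.4103 mcg/mL
Rate = 4752 mcg/hr ÷ 256.4103 mcg/mL = 18.5328 mL/hr
Volume infused so far = 18.5328 mL/hr × 0.6 hr = 11.11968 mL
Volume remaining = 156 − 11.11968 = 144.8803 mL
New rate:
Dose = 0.61 mcg/kg/min × 120 kg = 73.2 mcg/min
73.2 mcg/min × 60 min/hr = 4392 mcg/hr
Rate = 4392 mcg/hr ÷ 256.4103 mcg/mL = 17.1288 mL/hr
Time remaining = 144.8803 mL ÷ 17.1288 mL/hr = 8.458288 hr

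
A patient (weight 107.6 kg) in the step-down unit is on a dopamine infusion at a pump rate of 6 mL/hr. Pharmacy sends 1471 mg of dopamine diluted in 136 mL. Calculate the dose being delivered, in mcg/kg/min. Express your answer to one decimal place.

10.1 mcg/kg/min

Concentration = 1471 mg ÷ 136 mL = 10.81618 mg/mL = 10816.18 mcg/mL
Drug rate = 6 mL/hr × 10816.18 mcg/mL = 64897.06 mcg/hr
64897.06 mcg/hr ÷ 60 min/hr = 1081.618 mcg/min
1081.618 mcg/min ÷ 107.6 kg = 10.05221 mcg/kg/min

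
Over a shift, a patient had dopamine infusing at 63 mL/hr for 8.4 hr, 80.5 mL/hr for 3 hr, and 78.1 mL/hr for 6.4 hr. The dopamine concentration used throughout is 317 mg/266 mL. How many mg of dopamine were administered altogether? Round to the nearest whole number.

Concentration = 317 mg ÷ 266 mL = 1.191729 mg/mL
Stage 1: 63 mL/hr × 8.4 hr = 529.2 mL → 529.2 mL × 1.191729 mg/mL = 630.6632 mg
Stage 2: 80.5 mL/hr × 3 hr = 241.5 mL → 241.5 mL × 1.191729 mg/mL = 287.8026 mg
Stage 3: 78.1 mL/hr × 6.4 hr = 499.84 mL → 499.84 mL × 1.191729 mg/mL = 595.674 mg
Total = 630.6632 + 287.8026 + 595.674 = 1514.14 mg

1514 mg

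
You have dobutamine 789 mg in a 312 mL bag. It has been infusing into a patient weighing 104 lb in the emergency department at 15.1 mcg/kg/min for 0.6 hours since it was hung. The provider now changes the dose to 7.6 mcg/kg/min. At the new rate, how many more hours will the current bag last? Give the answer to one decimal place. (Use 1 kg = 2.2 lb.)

Initial rate:
Weight = 104 lb ÷ 2.2 lb/kg = 47.27273 kg
Dose = 15.1 mcg/kg/min × 47.27273 kg = 713.8182 mcg/min
713.8182 mcg/min × 60 min/hr = 42829.09 mcg/hr
Concentration = 789 mg ÷ 312 mL = 2.528846 mg/mL = 2528.846 mcg/mL
Rate = 42829.09 mcg/hr ÷ 2528.846 mcg/mL = 16.93622 mL/hr
Volume infused so far = 16.93622 mL/hr × 0.6 hr = 10.16173 mL
Volume remaining = 312 − 10.16173 = 301.8383 mL
New rate:
Dose = 7.6 mcg/kg/min × 47.27273 kg = 359.2727 mcg/min
359.2727 mcg/min × 60 min/hr = 21556.36 mcg/hr
Rate = 21556.36 mcg/hr ÷ 2528.846 mcg/mL = 8.524189 mL/hr
Time remaining = 301.8383 mL ÷ 8.524189 mL/hr = 35.40962 hr

35.4 hours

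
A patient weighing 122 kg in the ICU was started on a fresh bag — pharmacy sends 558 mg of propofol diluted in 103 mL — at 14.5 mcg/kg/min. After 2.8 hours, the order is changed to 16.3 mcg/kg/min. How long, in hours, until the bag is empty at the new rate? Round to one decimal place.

2.2 hours

Initial rate:
Dose = 14.5 mcg/kg/min × 122 kg = 1769 mcg/min
1769 mcg/min × 60 min/hr = 106140 mcg/hr
Concentration = 558 mg ÷ 103 mL = 5.417476 mg/mL = 5417.476 mcg/mL
Rate = 106140 mcg/hr ÷ 5417.476 mcg/mL = 19.59215 mL/hr
Volume infused so far = 19.59215 mL/hr × 2.8 hr = 54.85802 mL
Volume remaining = 103 − 54.85802 = 48.14198 mL
New rate:
Dose = 16.3 mcg/kg/min × 122 kg = 1988.6 mcg/min
1988.6 mcg/min × 60 min/hr = 119316 mcg/hr
Rate = 119316 mcg/hr ÷ 5417.476 mcg/mL = 22.02428 mL/hr
Time remaining = 48.14198 mL ÷ 22.02428 mL/hr = 2.185859 hr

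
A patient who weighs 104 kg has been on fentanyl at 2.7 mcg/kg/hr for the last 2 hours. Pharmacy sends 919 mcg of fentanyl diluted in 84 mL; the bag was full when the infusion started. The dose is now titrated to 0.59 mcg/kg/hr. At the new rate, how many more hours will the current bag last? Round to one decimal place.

5.8 hours

Initial rate:
Dose = 2.7 mcg/kg/hr × 104 kg = 280.8 mcg/hr
Concentration = 919 mcg ÷ 84 mL = 10.94048 mcg/mL
Rate = 280.8 mcg/hr ÷ 10.94048 mcg/mL = 25.66616 mL/hr
Volume infused so far = 25.66616 mL/hr × 2 hr = 51.33232 mL
Volume remaining = 84 − 51.33232 = 32.66768 mL
New rate:
Dose = 0.59 mcg/kg/hr × 104 kg = 61.36 mcg/hr
Rate = 61.36 mcg/hr ÷ 10.94048 mcg/mL = 5.608531 mL/hr
Time remaining = 32.66768 mL ÷ 5.608531 mL/hr = 5.824641 hr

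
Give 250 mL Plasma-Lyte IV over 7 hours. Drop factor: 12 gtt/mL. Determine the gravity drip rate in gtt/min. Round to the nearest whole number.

250 mL ÷ (7 hr × 60 = 420 min) = 0.5952381 mL/min
0.5952381 mL/min × 12 gtt/mL = 7.142857 gtt/min

7 gtt/min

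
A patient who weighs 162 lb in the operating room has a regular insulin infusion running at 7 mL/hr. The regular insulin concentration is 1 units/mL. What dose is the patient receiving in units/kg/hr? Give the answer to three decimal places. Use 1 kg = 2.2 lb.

0.095 units/kg/hr

Weight = 162 lb ÷ 2.2 lb/kg = 73.63636 kg
Drug rate = 7 mL/hr × 1 units/mL = 7 units/hr
7 units/hr ÷ 73.63636 kg = 0.09506173 units/kg/hr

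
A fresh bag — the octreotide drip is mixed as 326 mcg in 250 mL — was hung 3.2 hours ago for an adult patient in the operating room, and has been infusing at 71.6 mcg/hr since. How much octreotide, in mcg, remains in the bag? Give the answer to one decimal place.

96.9 mcg

Concentration = 326 mcg ÷ 250 mL = 1.304 mcg/mL
Rate = 71.6 mcg/hr ÷ 1.304 mcg/mL = 54.90798 mL/hr
Volume infused = 54.90798 mL/hr × 3.2 hr = 175.7055 mL
Volume remaining = 250 − 175.7055 = 74.29448 mL
Drug remaining = 74.29448 mL × 1.304 mcg/mL = 96.88 mcg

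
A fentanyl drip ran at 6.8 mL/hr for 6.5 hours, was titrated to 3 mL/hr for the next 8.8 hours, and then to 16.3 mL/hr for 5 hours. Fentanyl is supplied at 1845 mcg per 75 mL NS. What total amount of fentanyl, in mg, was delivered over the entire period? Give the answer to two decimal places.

Concentration = 1845 mcg ÷ 75 mL = 24.6 mcg/mL
Stage 1: 6.8 mL/hr × 6.5 hr = 44.2 mL → 44.2 mL × 24.6 mcg/mL = 1087.32 mcg
Stage 2: 3 mL/hr × 8.8 hr = 26.4 mL → 26.4 mL × 24.6 mcg/mL = 649.44 mcg
Stage 3: 16.3 mL/hr × 5 hr = 81.5 mL → 81.5 mL × 24.6 mcg/mL = 2004.9 mcg
Total = 1087.32 + 649.44 + 2004.9 = 3741.66 mcg = 3.74166 mg

3.74 mg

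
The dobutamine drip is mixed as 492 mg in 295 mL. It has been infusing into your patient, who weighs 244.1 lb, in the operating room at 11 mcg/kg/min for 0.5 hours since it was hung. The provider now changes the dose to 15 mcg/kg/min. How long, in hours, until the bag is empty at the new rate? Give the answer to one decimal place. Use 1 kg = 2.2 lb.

4.6 hours

Initial rate:
Weight = 244.1 lb ÷ 2.2 lb/kg = 110.9545 kg
Dose = 11 mcg/kg/min × 110.9545 kg = 1220.5 mcg/min
1220.5 mcg/min × 60 min/hr = 73230 mcg/hr
Concentration = 492 mg ÷ 295 mL = 1.667797 mg/mL = 1667.797 mcg/mL
Rate = 73230 mcg/hr ÷ 1667.797 mcg/mL = 43.90823 mL/hr
Volume infused so far = 43.90823 mL/hr × 0.5 hr = 21.95412 mL
Volume remaining = 295 − 21.95412 = 273.0459 mL
New rate:
Dose = 15 mcg/kg/min × 110.9545 kg = 1664.318 mcg/min
1664.318 mcg/min × 60 min/hr = 99859.09 mcg/hr
Rate = 99859.09 mcg/hr ÷ 1667.797 mcg/mL = 59.87486 mL/hr
Time remaining = 273.0459 mL ÷ 59.87486 mL/hr = 4.560276 hr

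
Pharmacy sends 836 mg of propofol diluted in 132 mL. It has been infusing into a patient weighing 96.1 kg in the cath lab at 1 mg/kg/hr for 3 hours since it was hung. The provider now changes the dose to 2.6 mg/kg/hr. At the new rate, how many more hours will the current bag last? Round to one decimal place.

2.2 hours

Initial rate:
Dose = 1 mg/kg/hr × 96.1 kg = 96.1 mg/hr
Concentration = 836 mg ÷ 132 mL = 6.333333 mg/mL
Rate = 96.1 mg/hr ÷ 6.333333 mg/mL = 15.17368 mL/hr
Volume infused so far = 15.17368 mL/hr × 3 hr = 45.52105 mL
Volume remaining = 132 − 45.52105 = 86.47895 mL
New rate:
Dose = 2.6 mg/kg/hr × 96.1 kg = 249.86 mg/hr
Rate = 249.86 mg/hr ÷ 6.333333 mg/mL = 39.45158 mL/hr
Time remaining = 86.47895 mL ÷ 39.45158 mL/hr = 2.192028 hr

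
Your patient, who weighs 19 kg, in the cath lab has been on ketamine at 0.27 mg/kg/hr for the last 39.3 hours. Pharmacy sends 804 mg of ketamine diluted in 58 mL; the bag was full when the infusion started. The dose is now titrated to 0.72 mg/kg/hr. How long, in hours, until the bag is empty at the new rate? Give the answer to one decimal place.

44.0 hours

Initial rate:
Dose = 0.27 mg/kg/hr × 19 kg = 5.13 mg/hr
Concentration = 804 mg ÷ 58 mL = 13.86207 mg/mL
Rate = 5.13 mg/hr ÷ 13.86207 mg/mL = 0.3700746 mL/hr
Volume infused so far = 0.3700746 mL/hr × 39.3 hr = 14.54393 mL
Volume remaining = 58 − 14.54393 = 43.45607 mL
New rate:
Dose = 0.72 mg/kg/hr × 19 kg = 13.68 mg/hr
Rate = 13.68 mg/hr ÷ 13.86207 mg/mL = 0.9868657 mL/hr
Time remaining = 43.45607 mL ÷ 0.9868657 mL/hr = 44.03443 hr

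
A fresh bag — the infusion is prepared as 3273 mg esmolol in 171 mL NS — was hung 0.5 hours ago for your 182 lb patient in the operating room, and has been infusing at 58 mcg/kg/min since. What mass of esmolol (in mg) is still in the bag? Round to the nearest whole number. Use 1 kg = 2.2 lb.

Weight = 182 lb ÷ 2.2 lb/kg = 82.72727 kg
Dose = 58 mcg/kg/min × 82.72727 kg = 4798.182 mcg/min
4798.182 mcg/min × 60 min/hr = 287890.9 mcg/hr
Concentration = 3273 mg ÷ 171 mL = 19.14035 mg/mL = 19140.35 mcg/mL
Rate = 287890.9 mcg/hr ÷ 19140.35 mcg/mL = 15.04105 mL/hr
Volume infused = 15.04105 mL/hr × 0.5 hr = 7.520523 mL
Volume remaining = 171 − 7.520523 = 163.4795 mL
Drug remaining = 163.4795 mL × 19140.35 mcg/mL = 3129055 mcg = 3129.055 mg

3129 mg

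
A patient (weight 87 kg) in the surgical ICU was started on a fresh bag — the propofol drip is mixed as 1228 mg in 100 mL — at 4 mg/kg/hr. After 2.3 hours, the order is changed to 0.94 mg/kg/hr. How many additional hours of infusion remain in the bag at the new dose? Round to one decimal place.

5.2 hours

Initial rate:
Dose = 4 mg/kg/hr × 87 kg = 348 mg/hr
Concentration = 1228 mg ÷ 100 mL = 12.28 mg/mL
Rate = 348 mg/hr ÷ 12.28 mg/mL = 28.33876 mL/hr
Volume infused so far = 28.33876 mL/hr × 2.3 hr = 65.17915 mL
Volume remaining = 100 − 65.17915 = 34.82085 mL
New rate:
Dose = 0.94 mg/kg/hr × 87 kg = 81.78 mg/hr
Rate = 81.78 mg/hr ÷ 12.28 mg/mL = 6.659609 mL/hr
Time remaining = 34.82085 mL ÷ 6.659609 mL/hr = 5.228662 hr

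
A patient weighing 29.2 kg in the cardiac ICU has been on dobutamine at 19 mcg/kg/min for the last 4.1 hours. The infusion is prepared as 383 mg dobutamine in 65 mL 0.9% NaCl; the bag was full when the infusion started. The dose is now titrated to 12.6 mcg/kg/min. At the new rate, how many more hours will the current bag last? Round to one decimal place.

Initial rate:
Dose = 19 mcg/kg/min × 29.2 kg = 554.8 mcg/min
554.8 mcg/min × 60 min/hr = 33288 mcg/hr
Concentration = 383 mg ÷ 65 mL = 5.892308 mg/mL = 5892.308 mcg/mL
Rate = 33288 mcg/hr ÷ 5892.308 mcg/mL = 5.649399 mL/hr
Volume infused so far = 5.649399 mL/hr × 4.1 hr = 23.16254 mL
Volume remaining = 65 − 23.16254 = 41.83746 mL
New rate:
Dose = 12.6 mcg/kg/min × 29.2 kg = 367.92 mcg/min
367.92 mcg/min × 60 min/hr = 22075.2 mcg/hr
Rate = 22075.2 mcg/hr ÷ 5892.308 mcg/mL = 3.746444 mL/hr
Time remaining = 41.83746 mL ÷ 3.746444 mL/hr = 11.16725 hr

11.2 hours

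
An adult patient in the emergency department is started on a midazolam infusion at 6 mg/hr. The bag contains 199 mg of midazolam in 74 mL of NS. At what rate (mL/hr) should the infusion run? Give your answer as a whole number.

2 mL/hr

Concentration = 199 mg ÷ 74 mL = 2.689189 mg/mL
Rate = 6 mg/hr ÷ 2.689189 mg/mL = 2.231156 mL/hr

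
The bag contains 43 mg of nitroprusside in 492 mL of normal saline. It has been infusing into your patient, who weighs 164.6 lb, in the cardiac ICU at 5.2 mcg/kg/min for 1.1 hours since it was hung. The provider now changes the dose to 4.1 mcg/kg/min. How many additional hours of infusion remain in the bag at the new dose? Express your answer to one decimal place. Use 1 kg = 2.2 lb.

Initial rate:
Weight = 164.6 lb ÷ 2.2 lb/kg = 74.81818 kg
Dose = 5.2 mcg/kg/min × 74.81818 kg = 389.0545 mcg/min
389.0545 mcg/min × 60 min/hr = 23343.27 mcg/hr
Concentration = 43 mg ÷ 492 mL = 0.08739837 mg/mL = 87.39837 mcg/mL
Rate = 23343.27 mcg/hr ÷ 87.39837 mcg/mL = 267.0905 mL/hr
Volume infused so far = 267.0905 mL/hr × 1.1 hr = 293.7995 mL
Volume remaining = 492 − 293.7995 = 198.2005 mL
New rate:
Dose = 4.1 mcg/kg/min × 74.81818 kg = 306.7545 mcg/min
306.7545 mcg/min × 60 min/hr = 18405.27 mcg/hr
Rate = 18405.27 mcg/hr ÷ 87.39837 mcg/mL = 210.5906 mL/hr
Time remaining = 198.2005 mL ÷ 210.5906 mL/hr = 0.9411651 hr

0.9 hours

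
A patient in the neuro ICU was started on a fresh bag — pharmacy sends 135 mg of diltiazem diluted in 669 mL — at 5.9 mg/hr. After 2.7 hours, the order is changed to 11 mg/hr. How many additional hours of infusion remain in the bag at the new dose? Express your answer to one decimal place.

10.8 hours

Initial rate:
Concentration = 135 mg ÷ 669 mL = 0.2017937 mg/mL
Rate = 5.9 mg/hr ÷ 0.2017937 mg/mL = 29.23778 mL/hr
Volume infused so far = 29.23778 mL/hr × 2.7 hr = 78.942 mL
Volume remaining = 669 − 78.942 = 590.058 mL
New rate:
Rate = 11 mg/hr ÷ 0.2017937 mg/mL = 54.51111 mL/hr
Time remaining = 590.058 mL ÷ 54.51111 mL/hr = 10.82455 hr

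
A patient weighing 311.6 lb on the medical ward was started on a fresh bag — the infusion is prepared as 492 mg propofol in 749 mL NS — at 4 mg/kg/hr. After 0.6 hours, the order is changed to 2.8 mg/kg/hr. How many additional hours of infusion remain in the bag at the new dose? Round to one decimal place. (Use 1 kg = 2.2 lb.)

0.4 hours

Initial rate:
Weight = 311.6 lb ÷ 2.2 lb/kg = 141.6364 kg
Dose = 4 mg/kg/hr × 141.6364 kg = 566.5455 mg/hr
Concentration = 492 mg ÷ 749 mL = 0.6568758 mg/mL
Rate = 566.5455 mg/hr ÷ 0.6568758 mg/mL = 862.4848 mL/hr
Volume infused so far = 862.4848 mL/hr × 0.6 hr = 517.4909 mL
Volume remaining = 749 − 517.4909 = 231.5091 mL
New rate:
Dose = 2.8 mg/kg/hr × 141.6364 kg = 396.5818 mg/hr
Rate = 396.5818 mg/hr ÷ 0.6568758 mg/mL = 603.7394 mL/hr
Time remaining = 231.5091 mL ÷ 603.7394 mL/hr = 0.3834586 hr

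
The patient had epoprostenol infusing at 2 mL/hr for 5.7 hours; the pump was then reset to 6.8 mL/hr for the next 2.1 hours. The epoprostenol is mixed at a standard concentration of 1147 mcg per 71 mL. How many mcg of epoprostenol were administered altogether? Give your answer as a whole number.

415 mcg

Concentration = 1147 mcg ÷ 71 mL = 16.15493 mcg/mL
Stage 1: 2 mL/hr × 5.7 hr = 11.4 mL → 11.4 mL × 16.15493 mcg/mL = 184.1662 mcg
Stage 2: 6.8 mL/hr × 2.1 hr = 14.28 mL → 14.28 mL × 16.15493 mcg/mL = 230.6924 mcg
Total = 184.1662 + 230.6924 = 414.8586 mcg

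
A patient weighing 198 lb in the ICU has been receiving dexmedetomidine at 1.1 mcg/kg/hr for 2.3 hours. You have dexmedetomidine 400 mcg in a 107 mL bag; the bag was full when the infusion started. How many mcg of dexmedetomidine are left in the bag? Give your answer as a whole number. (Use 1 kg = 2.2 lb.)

Weight = 198 lb ÷ 2.2 lb/kg = 90 kg
Dose = 1.1 mcg/kg/hr × 90 kg = 99 mcg/hr
Concentration = 400 mcg ÷ 107 mL = 3.738318 mcg/mL
Rate = 99 mcg/hr ÷ 3.738318 mcg/mL = 26.4825 mL/hr
Volume infused = 26.4825 mL/hr × 2.3 hr = 60.90975 mL
Volume remaining = 107 − 60.90975 = 46.09025 mL
Drug remaining = 46.09025 mL × 3.738318 mcg/mL = 172.3 mcg

172 mcg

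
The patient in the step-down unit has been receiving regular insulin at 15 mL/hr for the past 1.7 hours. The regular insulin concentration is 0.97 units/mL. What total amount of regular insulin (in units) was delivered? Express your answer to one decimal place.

24.7 units

Drug rate = 15 mL/hr × 0.97 units/mL = 14.55 units/hr
Total = 14.55 units/hr × 1.7 hr = 24.735 units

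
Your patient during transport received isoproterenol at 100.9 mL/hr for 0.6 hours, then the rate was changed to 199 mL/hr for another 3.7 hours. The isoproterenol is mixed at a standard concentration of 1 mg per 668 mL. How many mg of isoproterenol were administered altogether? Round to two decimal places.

Concentration = 1 mg ÷ 668 mL = 0.001497006 mg/mL
Stage 1: 100.9 mL/hr × 0.6 hr = 60.54 mL → 60.54 mL × 0.001497006 mg/mL = 0.09062874 mg
Stage 2: 199 mL/hr × 3.7 hr = 736.3 mL → 736.3 mL × 0.001497006 mg/mL = 1.102246 mg
Total = 0.09062874 + 1.102246 = 1.192874 mg

1.19 mg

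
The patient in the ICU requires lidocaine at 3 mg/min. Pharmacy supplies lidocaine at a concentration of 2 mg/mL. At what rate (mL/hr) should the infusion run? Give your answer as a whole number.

90 mL/hr

3 mg/min × 60 min/hr = 180 mg/hr
Rate = 180 mg/hr ÷ 2 mg/mL = 90 mL/hr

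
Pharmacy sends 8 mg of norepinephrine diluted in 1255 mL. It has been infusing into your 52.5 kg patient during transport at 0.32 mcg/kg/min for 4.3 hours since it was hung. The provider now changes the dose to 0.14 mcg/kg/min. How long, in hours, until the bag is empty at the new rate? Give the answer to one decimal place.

8.3 hours

Initial rate:
Dose = 0.32 mcg/kg/min × 52.5 kg = 16.8 mcg/min
16.8 mcg/min × 60 min/hr = 1008 mcg/hr
Concentration = 8 mg ÷ 1255 mL = 0.006374502 mg/mL = 6.374502 mcg/mL
Rate = 1008 mcg/hr ÷ 6.374502 mcg/mL = 158.13 mL/hr
Volume infused so far = 158.13 mL/hr × 4.3 hr = 679.959 mL
Volume remaining = 1255 − 679.959 = 575.041 mL
New rate:
Dose = 0.14 mcg/kg/min × 52.5 kg = 7.35 mcg/min
7.35 mcg/min × 60 min/hr = 441 mcg/hr
Rate = 441 mcg/hr ÷ 6.374502 mcg/mL = 69.18188 mL/hr
Time remaining = 575.041 mL ÷ 69.18188 mL/hr = 8.312018 hr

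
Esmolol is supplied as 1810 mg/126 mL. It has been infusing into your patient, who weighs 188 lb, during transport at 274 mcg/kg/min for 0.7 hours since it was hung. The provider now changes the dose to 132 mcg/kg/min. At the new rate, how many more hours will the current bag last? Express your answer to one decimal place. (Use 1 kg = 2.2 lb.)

Initial rate:
Weight = 188 lb ÷ 2.2 lb/kg = 85.45455 kg
Dose = 274 mcg/kg/min × 85.45455 kg = 23414.55 mcg/min
23414.55 mcg/min × 60 min/hr = 1404873 mcg/hr
Concentration = 1810 mg ÷ 126 mL = 14.36508 mg/mL = 14365.08 mcg/mL
Rate = 1404873 mcg/hr ÷ 14365.08 mcg/mL = 97.79777 mL/hr
Volume infused so far = 97.79777 mL/hr × 0.7 hr = 68.45844 mL
Volume remaining = 126 − 68.45844 = 57.54156 mL
New rate:
Dose = 132 mcg/kg/min × 85.45455 kg = 11280 mcg/min
11280 mcg/min × 60 min/hr = 676800 mcg/hr
Rate = 676800 mcg/hr ÷ 14365.08 mcg/mL = 47.11425 mL/hr
Time remaining = 57.54156 mL ÷ 47.11425 mL/hr = 1.22132 hr

1.2 hours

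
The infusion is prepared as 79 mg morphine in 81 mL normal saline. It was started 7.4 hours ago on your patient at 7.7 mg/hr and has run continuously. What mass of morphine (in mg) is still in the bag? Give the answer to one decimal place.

Concentration = 79 mg ÷ 81 mL = 0.9753086 mg/mL
Rate = 7.7 mg/hr ÷ 0.9753086 mg/mL = 7.894937 mL/hr
Volume infused = 7.894937 mL/hr × 7.4 hr = 58.42253 mL
Volume remaining = 81 − 58.42253 = 22.57747 mL
Drug remaining = 22.57747 mL × 0.9753086 mg/mL = 22.02 mg

22.0 mg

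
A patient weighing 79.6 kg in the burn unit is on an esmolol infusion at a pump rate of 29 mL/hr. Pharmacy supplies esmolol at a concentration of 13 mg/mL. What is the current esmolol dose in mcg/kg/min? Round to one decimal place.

78.9 mcg/kg/min

Concentration = 13 mg/mL = 13000 mcg/mL
Drug rate = 29 mL/hr × 13000 mcg/mL = 377000 mcg/hr
377000 mcg/hr ÷ 60 min/hr = 6283.333 mcg/min
6283.333 mcg/min ÷ 79.6 kg = 78.93635 mcg/kg/min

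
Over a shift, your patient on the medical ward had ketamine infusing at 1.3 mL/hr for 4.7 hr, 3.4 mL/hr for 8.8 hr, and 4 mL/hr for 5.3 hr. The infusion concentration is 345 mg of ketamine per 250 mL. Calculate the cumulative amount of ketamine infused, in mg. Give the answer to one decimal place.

Concentration = 345 mg ÷ 250 mL = 1.38 mg/mL
Stage 1: 1.3 mL/hr × 4.7 hr = 6.11 mL → 6.11 mL × 1.38 mg/mL = 8.4318 mg
Stage 2: 3.4 mL/hr × 8.8 hr = 29.92 mL → 29.92 mL × 1.38 mg/mL = 41.2896 mg
Stage 3: 4 mL/hr × 5.3 hr = 21.2 mL → 21.2 mL × 1.38 mg/mL = 29.256 mg
Total = 8.4318 + 41.2896 + 29.256 = 78.9774 mg

79.0 mg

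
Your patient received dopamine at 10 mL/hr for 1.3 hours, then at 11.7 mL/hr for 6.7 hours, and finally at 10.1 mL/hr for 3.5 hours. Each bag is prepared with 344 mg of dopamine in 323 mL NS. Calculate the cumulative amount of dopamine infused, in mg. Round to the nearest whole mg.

Concentration = 344 mg ÷ 323 mL = 1.065015 mg/mL
Stage 1: 10 mL/hr × 1.3 hr = 13 mL → 13 mL × 1.065015 mg/mL = 13.8452 mg
Stage 2: 11.7 mL/hr × 6.7 hr = 78.39 mL → 78.39 mL × 1.065015 mg/mL = 83.48656 mg
Stage 3: 10.1 mL/hr × 3.5 hr = 35.35 mL → 35.35 mL × 1.065015 mg/mL = 37.6483 mg
Total = 13.8452 + 83.48656 + 37.6483 = 134.9801 mg

135 mg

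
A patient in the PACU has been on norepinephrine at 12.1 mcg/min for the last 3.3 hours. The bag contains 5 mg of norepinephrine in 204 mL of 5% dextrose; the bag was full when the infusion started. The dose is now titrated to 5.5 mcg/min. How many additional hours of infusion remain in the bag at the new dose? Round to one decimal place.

Initial rate:
12.1 mcg/min × 60 min/hr = 726 mcg/hr
Concentration = 5 mg ÷ 204 mL = 0.0245098 mg/mL = 24.5098 mcg/mL
Rate = 726 mcg/hr ÷ 24.5098 mcg/mL = 29.6208 mL/hr
Volume infused so far = 29.6208 mL/hr × 3.3 hr = 97.74864 mL
Volume remaining = 204 − 97.74864 = 106.2514 mL
New rate:
5.5 mcg/min × 60 min/hr = 330 mcg/hr
Rate = 330 mcg/hr ÷ 24.5098 mcg/mL = 13.464 mL/hr
Time remaining = 106.2514 mL ÷ 13.464 mL/hr = 7.891515 hr

7.9 hours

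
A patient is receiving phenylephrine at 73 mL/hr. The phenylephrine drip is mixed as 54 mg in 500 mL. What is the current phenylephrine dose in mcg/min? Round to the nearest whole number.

131 mcg/min

Concentration = 54 mg ÷ 500 mL = 0.108 mg/mL = 108 mcg/mL
Drug rate = 73 mL/hr × 108 mcg/mL = 7884 mcg/hr
7884 mcg/hr ÷ 60 min/hr = 131.4 mcg/min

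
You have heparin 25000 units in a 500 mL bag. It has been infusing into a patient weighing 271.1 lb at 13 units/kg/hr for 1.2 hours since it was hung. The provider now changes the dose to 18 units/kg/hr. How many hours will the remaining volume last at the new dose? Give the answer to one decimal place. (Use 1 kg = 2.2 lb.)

Initial rate:
Weight = 271.1 lb ÷ 2.2 lb/kg = 123.2273 kg
Dose = 13 units/kg/hr × 123.2273 kg = 1601.955 units/hr
Concentration = 25000 units ÷ 500 mL = 50 units/mL
Rate = 1601.955 units/hr ÷ 50 units/mL = 32.03909 mL/hr
Volume infused so far = 32.03909 mL/hr × 1.2 hr = 38.44691 mL
Volume remaining = 500 − 38.44691 = 461.5531 mL
New rate:
Dose = 18 units/kg/hr × 123.2273 kg = 2218.091 units/hr
Rate = 2218.091 units/hr ÷ 50 units/mL = 44.36182 mL/hr
Time remaining = 461.5531 mL ÷ 44.36182 mL/hr = 10.40429 hr

10.4 hours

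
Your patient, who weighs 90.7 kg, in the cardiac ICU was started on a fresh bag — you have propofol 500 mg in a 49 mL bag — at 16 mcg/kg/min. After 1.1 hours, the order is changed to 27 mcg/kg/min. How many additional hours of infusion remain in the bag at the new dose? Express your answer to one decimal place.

2.8 hours

Initial rate:
Dose = 16 mcg/kg/min × 90.7 kg = 1451.2 mcg/min
1451.2 mcg/min × 60 min/hr = 87072 mcg/hr
Concentration = 500 mg ÷ 49 mL = 10.20408 mg/mL = 10204.08 mcg/mL
Rate = 87072 mcg/hr ÷ 10204.08 mcg/mL = 8.533056 mL/hr
Volume infused so far = 8.533056 mL/hr × 1.1 hr = 9.386362 mL
Volume remaining = 49 − 9.386362 = 39.61364 mL
New rate:
Dose = 27 mcg/kg/min × 90.7 kg = 2448.9 mcg/min
2448.9 mcg/min × 60 min/hr = 146934 mcg/hr
Rate = 146934 mcg/hr ÷ 10204.08 mcg/mL = 14.39953 mL/hr
Time remaining = 39.61364 mL ÷ 14.39953 mL/hr = 2.751037 hr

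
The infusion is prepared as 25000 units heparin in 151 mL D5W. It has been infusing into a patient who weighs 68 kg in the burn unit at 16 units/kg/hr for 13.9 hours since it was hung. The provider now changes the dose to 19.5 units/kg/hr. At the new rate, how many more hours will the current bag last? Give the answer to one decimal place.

Initial rate:
Dose = 16 units/kg/hr × 68 kg = 1088 units/hr
Concentration = 25000 units ÷ 151 mL = 165.5629 units/mL
Rate = 1088 units/hr ÷ 165.5629 units/mL = 6.57152 mL/hr
Volume infused so far = 6.57152 mL/hr × 13.9 hr = 91.34413 mL
Volume remaining = 151 − 91.34413 = 59.65587 mL
New rate:
Dose = 19.5 units/kg/hr × 68 kg = 1326 units/hr
Rate = 1326 units/hr ÷ 165.5629 units/mL = 8.00904 mL/hr
Time remaining = 59.65587 mL ÷ 8.00904 mL/hr = 7.448567 hr

7.4 hours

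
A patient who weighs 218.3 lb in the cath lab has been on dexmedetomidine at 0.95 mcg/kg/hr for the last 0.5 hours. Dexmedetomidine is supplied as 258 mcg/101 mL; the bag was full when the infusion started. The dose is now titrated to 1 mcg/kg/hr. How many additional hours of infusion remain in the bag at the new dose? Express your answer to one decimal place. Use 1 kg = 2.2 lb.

Initial rate:
Weight = 218.3 lb ÷ 2.2 lb/kg = 99.22727 kg
Dose = 0.95 mcg/kg/hr × 99.22727 kg = 94.26591 mcg/hr
Concentration = 258 mcg ÷ 101 mL = 2.554455 mcg/mL
Rate = 94.26591 mcg/hr ÷ 2.554455 mcg/mL = 36.90255 mL/hr
Volume infused so far = 36.90255 mL/hr × 0.5 hr = 18.45127 mL
Volume remaining = 101 − 18.45127 = 82.54873 mL
New rate:
Dose = 1 mcg/kg/hr × 99.22727 kg = 99.22727 mcg/hr
Rate = 99.22727 mcg/hr ÷ 2.554455 mcg/mL = 38.84479 mL/hr
Time remaining = 82.54873 mL ÷ 38.84479 mL/hr = 2.125092 hr

2.1 hours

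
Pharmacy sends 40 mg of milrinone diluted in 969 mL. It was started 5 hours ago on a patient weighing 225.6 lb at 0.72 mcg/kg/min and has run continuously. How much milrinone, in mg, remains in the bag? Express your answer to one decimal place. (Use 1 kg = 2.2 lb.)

17.9 mg

Weight = 225.6 lb ÷ 2.2 lb/kg = 102.5455 kg
Dose = 0.72 mcg/kg/min × 102.5455 kg = 73.83273 mcg/min
73.83273 mcg/min × 60 min/hr = 4429.964 mcg/hr
Concentration = 40 mg ÷ 969 mL = 0.04127967 mg/mL = 41.27967 mcg/mL
Rate = 4429.964 mcg/hr ÷ 41.27967 mcg/mL = 107.3159 mL/hr
Volume infused = 107.3159 mL/hr × 5 hr = 536.5793 mL
Volume remaining = 969 − 536.5793 = 432.4207 mL
Drug remaining = 432.4207 mL × 41.27967 mcg/mL = 17850.18 mcg = 17.85018 mg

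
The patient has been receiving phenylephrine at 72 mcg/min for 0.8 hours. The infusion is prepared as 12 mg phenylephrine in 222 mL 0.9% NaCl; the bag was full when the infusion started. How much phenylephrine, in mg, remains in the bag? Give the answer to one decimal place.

8.5 mg

72 mcg/min × 60 min/hr = 4320 mcg/hr
Concentration = 12 mg ÷ 222 mL = 0.05405405 mg/mL = 54.05405 mcg/mL
Rate = 4320 mcg/hr ÷ 54.05405 mcg/mL = 79.92 mL/hr
Volume infused = 79.92 mL/hr × 0.8 hr = 63.936 mL
Volume remaining = 222 − 63.936 = 158.064 mL
Drug remaining = 158.064 mL × 54.05405 mcg/mL = 8544 mcg = 8.544 mg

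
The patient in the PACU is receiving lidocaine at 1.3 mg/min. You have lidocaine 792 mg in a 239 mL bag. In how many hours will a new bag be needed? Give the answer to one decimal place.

1.3 mg/min × 60 min/hr = 78 mg/hr
Concentration = 792 mg ÷ 239 mL = 3.313808 mg/mL
Rate = 78 mg/hr ÷ 3.313808 mg/mL = 23.53788 mL/hr
Duration = 239 mL ÷ 23.53788 mL/hr = 10.15385 hr

10.2 hours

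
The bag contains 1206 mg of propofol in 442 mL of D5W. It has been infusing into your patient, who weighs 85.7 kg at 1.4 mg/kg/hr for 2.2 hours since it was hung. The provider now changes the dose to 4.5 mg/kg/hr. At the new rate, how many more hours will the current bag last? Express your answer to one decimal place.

Initial rate:
Dose = 1.4 mg/kg/hr × 85.7 kg = 119.98 mg/hr
Concentration = 1206 mg ÷ 442 mL = 2.728507 mg/mL
Rate = 119.98 mg/hr ÷ 2.728507 mg/mL = 43.97277 mL/hr
Volume infused so far = 43.97277 mL/hr × 2.2 hr = 96.74009 mL
Volume remaining = 442 − 96.74009 = 345.2599 mL
New rate:
Dose = 4.5 mg/kg/hr × 85.7 kg = 385.65 mg/hr
Rate = 385.65 mg/hr ÷ 2.728507 mg/mL = 141.341 mL/hr
Time remaining = 345.2599 mL ÷ 141.341 mL/hr = 2.442743 hr

2.4 hours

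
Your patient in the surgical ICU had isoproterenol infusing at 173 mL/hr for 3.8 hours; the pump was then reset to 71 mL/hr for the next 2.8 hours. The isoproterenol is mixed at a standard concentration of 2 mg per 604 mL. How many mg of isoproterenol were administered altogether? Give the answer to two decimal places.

2.84 mg

Concentration = 2 mg ÷ 604 mL = 0.003311258 mg/mL
Stage 1: 173 mL/hr × 3.8 hr = 657.4 mL → 657.4 mL × 0.003311258 mg/mL = 2.176821 mg
Stage 2: 71 mL/hr × 2.8 hr = 198.8 mL → 198.8 mL × 0.003311258 mg/mL = 0.6582781 mg
Total = 2.176821 + 0.6582781 = 2.835099 mg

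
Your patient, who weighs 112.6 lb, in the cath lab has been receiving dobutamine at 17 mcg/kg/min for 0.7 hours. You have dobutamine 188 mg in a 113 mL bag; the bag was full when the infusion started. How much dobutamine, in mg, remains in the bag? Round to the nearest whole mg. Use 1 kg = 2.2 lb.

151 mg

Weight = 112.6 lb ÷ 2.2 lb/kg = 51.18182 kg
Dose = 17 mcg/kg/min × 51.18182 kg = 870.0909 mcg/min
870.0909 mcg/min × 60 min/hr = 52205.45 mcg/hr
Concentration = 188 mg ÷ 113 mL = 1.663717 mg/mL = 1663.717 mcg/mL
Rate = 52205.45 mcg/hr ÷ 1663.717 mcg/mL = 31.37881 mL/hr
Volume infused = 31.37881 mL/hr × 0.7 hr = 21.96517 mL
Volume remaining = 113 − 21.96517 = 91.03483 mL
Drug remaining = 91.03483 mL × 1663.717 mcg/mL = 151456.2 mcg = 151.4562 mg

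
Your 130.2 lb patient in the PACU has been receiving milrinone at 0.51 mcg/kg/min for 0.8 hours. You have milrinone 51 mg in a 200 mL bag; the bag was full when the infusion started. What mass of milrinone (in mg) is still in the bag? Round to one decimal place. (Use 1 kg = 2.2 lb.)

Weight = 130.2 lb ÷ 2.2 lb/kg = 59.18182 kg
Dose = 0.51 mcg/kg/min × 59.18182 kg = 30.18273 mcg/min
30.18273 mcg/min × 60 min/hr = 1810.964 mcg/hr
Concentration = 51 mg ÷ 200 mL = 0.255 mg/mL = 255 mcg/mL
Rate = 1810.964 mcg/hr ÷ 255 mcg/mL = 7.101818 mL/hr
Volume infused = 7.101818 mL/hr × 0.8 hr = 5.681455 mL
Volume remaining = 200 − 5.681455 = 194.3185 mL
Drug remaining = 194.3185 mL × 255 mcg/mL = 49551.23 mcg = 49.55123 mg

49.6 mg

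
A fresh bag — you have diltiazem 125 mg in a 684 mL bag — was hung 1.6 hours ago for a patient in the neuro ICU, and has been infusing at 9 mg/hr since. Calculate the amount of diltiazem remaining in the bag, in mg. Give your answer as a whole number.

Concentration = 125 mg ÷ 684 mL = 0.1827485 mg/mL
Rate = 9 mg/hr ÷ 0.1827485 mg/mL = 49.248 mL/hr
Volume infused = 49.248 mL/hr × 1.6 hr = 78.7968 mL
Volume remaining = 684 − 78.7968 = 605.2032 mL
Drug remaining = 605.2032 mL × 0.1827485 mg/mL = 110.6 mg

111 mg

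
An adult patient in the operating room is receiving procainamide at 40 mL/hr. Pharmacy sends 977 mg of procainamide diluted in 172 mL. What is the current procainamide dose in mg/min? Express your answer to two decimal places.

3.79 mg/min

Concentration = 977 mg ÷ 172 mL = 5.680233 mg/mL
Drug rate = 40 mL/hr × 5.680233 mg/mL = 227.2093 mg/hr
227.2093 mg/hr ÷ 60 min/hr = 3.786822 mg/min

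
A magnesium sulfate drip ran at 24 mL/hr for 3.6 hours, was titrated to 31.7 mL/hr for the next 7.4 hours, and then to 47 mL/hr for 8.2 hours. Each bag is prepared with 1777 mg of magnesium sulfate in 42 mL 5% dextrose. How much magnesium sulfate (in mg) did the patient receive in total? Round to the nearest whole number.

Concentration = 1777 mg ÷ 42 mL = 42.30952 mg/mL
Stage 1: 24 mL/hr × 3.6 hr = 86.4 mL → 86.4 mL × 42.30952 mg/mL = 3655.543 mg
Stage 2: 31.7 mL/hr × 7.4 hr = 234.58 mL → 234.58 mL × 42.30952 mg/mL = 9924.968 mg
Stage 3: 47 mL/hr × 8.2 hr = 385.4 mL → 385.4 mL × 42.30952 mg/mL = 16306.09 mg
Total = 3655.543 + 9924.968 + 16306.09 = 29886.6 mg

29887 mg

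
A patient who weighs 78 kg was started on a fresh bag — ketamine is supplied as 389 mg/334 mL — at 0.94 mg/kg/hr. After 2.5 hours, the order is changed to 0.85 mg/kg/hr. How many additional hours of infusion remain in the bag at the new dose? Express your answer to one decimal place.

3.1 hours

Initial rate:
Dose = 0.94 mg/kg/hr × 78 kg = 73.32 mg/hr
Concentration = 389 mg ÷ 334 mL = 1.164671 mg/mL
Rate = 73.32 mg/hr ÷ 1.164671 mg/mL = 62.95342 mL/hr
Volume infused so far = 62.95342 mL/hr × 2.5 hr = 157.3835 mL
Volume remaining = 334 − 157.3835 = 176.6165 mL
New rate:
Dose = 0.85 mg/kg/hr × 78 kg = 66.3 mg/hr
Rate = 66.3 mg/hr ÷ 1.164671 mg/mL = 56.92596 mL/hr
Time remaining = 176.6165 mL ÷ 56.92596 mL/hr = 3.102564 hr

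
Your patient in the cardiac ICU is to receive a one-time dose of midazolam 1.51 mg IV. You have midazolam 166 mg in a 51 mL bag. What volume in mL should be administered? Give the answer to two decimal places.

0.46 mL

Concentration = 166 mg ÷ 51 mL = 3.254902 mg/mL
Volume = 1.51 mg ÷ 3.254902 mg/mL = 0.4639157 mL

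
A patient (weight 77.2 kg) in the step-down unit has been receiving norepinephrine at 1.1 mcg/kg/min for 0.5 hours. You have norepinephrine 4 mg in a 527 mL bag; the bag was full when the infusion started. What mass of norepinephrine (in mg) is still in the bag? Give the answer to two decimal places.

Dose = 1.1 mcg/kg/min × 77.2 kg = 84.92 mcg/min
84.92 mcg/min × 60 min/hr = 5095.2 mcg/hr
Concentration = 4 mg ÷ 527 mL = 0.007590133 mg/mL = 7.590133 mcg/mL
Rate = 5095.2 mcg/hr ÷ 7.590133 mcg/mL = 671.2926 mL/hr
Volume infused = 671.2926 mL/hr × 0.5 hr = 335.6463 mL
Volume remaining = 527 − 335.6463 = 191.3537 mL
Drug remaining = 191.3537 mL × 7.590133 mcg/mL = 1452.4 mcg = 1.4524 mg

1.45 mg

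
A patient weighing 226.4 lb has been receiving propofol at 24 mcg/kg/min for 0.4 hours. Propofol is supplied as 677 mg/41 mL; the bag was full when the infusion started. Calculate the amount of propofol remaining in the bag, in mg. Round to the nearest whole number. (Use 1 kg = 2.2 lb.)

618 mg

Weight = 226.4 lb ÷ 2.2 lb/kg = 102.9091 kg
Dose = 24 mcg/kg/min × 102.9091 kg = 2469.818 mcg/min
2469.818 mcg/min × 60 min/hr = 148189.1 mcg/hr
Concentration = 677 mg ÷ 41 mL = 16.5122 mg/mL = 16512.2 mcg/mL
Rate = 148189.1 mcg/hr ÷ 16512.2 mcg/mL = 8.974524 mL/hr
Volume infused = 8.974524 mL/hr × 0.4 hr = 3.58981 mL
Volume remaining = 41 − 3.58981 = 37.41019 mL
Drug remaining = 37.41019 mL × 16512.2 mcg/mL = 617724.4 mcg = 617.7244 mg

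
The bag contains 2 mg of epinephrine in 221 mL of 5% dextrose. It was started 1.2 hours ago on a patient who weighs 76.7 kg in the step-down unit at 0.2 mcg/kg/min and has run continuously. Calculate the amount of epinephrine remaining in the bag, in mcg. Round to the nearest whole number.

896 mcg

Dose = 0.2 mcg/kg/min × 76.7 kg = 15.34 mcg/min
15.34 mcg/min × 60 min/hr = 920.4 mcg/hr
Concentration = 2 mg ÷ 221 mL = 0.009049774 mg/mL = 9.049774 mcg/mL
Rate = 920.4 mcg/hr ÷ 9.049774 mcg/mL = 101.7042 mL/hr
Volume infused = 101.7042 mL/hr × 1.2 hr = 122.045 mL
Volume remaining = 221 − 122.045 = 98.95496 mL
Drug remaining = 98.95496 mL × 9.049774 mcg/mL = 895.52 mcg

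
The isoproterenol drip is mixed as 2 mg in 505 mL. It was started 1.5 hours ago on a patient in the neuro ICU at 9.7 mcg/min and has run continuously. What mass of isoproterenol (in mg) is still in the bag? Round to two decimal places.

9.7 mcg/min × 60 min/hr = 582 mcg/hr
Concentration = 2 mg ÷ 505 mL = 0.003960396 mg/mL = 3.960396 mcg/mL
Rate = 582 mcg/hr ÷ 3.960396 mcg/mL = 146.955 mL/hr
Volume infused = 146.955 mL/hr × 1.5 hr = 220.4325 mL
Volume remaining = 505 − 220.4325 = 284.5675 mL
Drug remaining = 284.5675 mL × 3.960396 mcg/mL = 1127 mcg = 1.127 mg

1.13 mg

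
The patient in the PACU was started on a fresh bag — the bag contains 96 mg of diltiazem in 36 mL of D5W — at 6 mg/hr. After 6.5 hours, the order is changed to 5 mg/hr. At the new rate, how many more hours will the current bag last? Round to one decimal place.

Initial rate:
Concentration = 96 mg ÷ 36 mL = 2.666667 mg/mL
Rate = 6 mg/hr ÷ 2.666667 mg/mL = 2.25 mL/hr
Volume infused so far = 2.25 mL/hr × 6.5 hr = 14.625 mL
Volume remaining = 36 − 14.625 = 21.375 mL
New rate:
Rate = 5 mg/hr ÷ 2.666667 mg/mL = 1.875 mL/hr
Time remaining = 21.375 mL ÷ 1.875 mL/hr = 11.4 hr

11.4 hours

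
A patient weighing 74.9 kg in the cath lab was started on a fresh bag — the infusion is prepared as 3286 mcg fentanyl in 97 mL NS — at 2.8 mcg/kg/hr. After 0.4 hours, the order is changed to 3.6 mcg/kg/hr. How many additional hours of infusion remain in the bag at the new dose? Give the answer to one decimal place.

11.9 hours

Initial rate:
Dose = 2.8 mcg/kg/hr × 74.9 kg = 209.72 mcg/hr
Concentration = 3286 mcg ÷ 97 mL = 33.87629 mcg/mL
Rate = 209.72 mcg/hr ÷ 33.87629 mcg/mL = 6.190761 mL/hr
Volume infused so far = 6.190761 mL/hr × 0.4 hr = 2.476304 mL
Volume remaining = 97 − 2.476304 = 94.5237 mL
New rate:
Dose = 3.6 mcg/kg/hr × 74.9 kg = 269.64 mcg/hr
Rate = 269.64 mcg/hr ÷ 33.87629 mcg/mL = 7.95955 mL/hr
Time remaining = 94.5237 mL ÷ 7.95955 mL/hr = 11.87551 hr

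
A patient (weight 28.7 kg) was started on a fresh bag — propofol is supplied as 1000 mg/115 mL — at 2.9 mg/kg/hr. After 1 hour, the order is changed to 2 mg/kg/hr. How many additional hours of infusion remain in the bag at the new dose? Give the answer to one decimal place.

Initial rate:
Dose = 2.9 mg/kg/hr × 28.7 kg = 83.23 mg/hr
Concentration = 1000 mg ÷ 115 mL = 8.695652 mg/mL
Rate = 83.23 mg/hr ÷ 8.695652 mg/mL = 9.57145 mL/hr
Volume infused so far = 9.57145 mL/hr × 1 hr = 9.57145 mL
Volume remaining = 115 − 9.57145 = 105.4286 mL
New rate:
Dose = 2 mg/kg/hr × 28.7 kg = 57.4 mg/hr
Rate = 57.4 mg/hr ÷ 8.695652 mg/mL = 6.601 mL/hr
Time remaining = 105.4286 mL ÷ 6.601 mL/hr = 15.9716 hr

16.0 hours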